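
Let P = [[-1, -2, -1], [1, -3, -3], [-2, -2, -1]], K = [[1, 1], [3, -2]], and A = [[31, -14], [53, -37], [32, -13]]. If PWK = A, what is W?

Left-multiply by P⁻¹ and right-multiply by K⁻¹: W = P⁻¹AK⁻¹.
det P = -3, so P⁻¹ = [[1, 0, -1], [-7/3, 1/3, 4/3], [8/3, -2/3, -5/3]].
det K = -5; the adjugate gives K⁻¹ = [[2/5, 1/5], [3/5, -1/5]].
P⁻¹A = [[-1, -1], [-12, 3], [-6, 9]].
W = (P⁻¹A)K⁻¹ = [[-1, 0], [-3, -3], [3, -3]].

W = [[-1, 0], [-3, -3], [3, -3]]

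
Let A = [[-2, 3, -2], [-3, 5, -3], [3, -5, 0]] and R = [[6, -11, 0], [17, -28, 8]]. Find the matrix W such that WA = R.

W = [[3, -2, 2], [-1, -2, 3]]

A is on the right of W, so right-multiply by A⁻¹: W = RA⁻¹.
det A = 3; the adjugate gives A⁻¹ = [[-5, 10/3, 1/3], [-3, 2, 0], [0, -1/3, -1/3]].
W = RA⁻¹ = [[6, -11, 0], [17, -28, 8]] · [[-5, 10/3, 1/3], [-3, 2, 0], [0, -1/3, -1/3]] = [[3, -2, 2], [-1, -2, 3]].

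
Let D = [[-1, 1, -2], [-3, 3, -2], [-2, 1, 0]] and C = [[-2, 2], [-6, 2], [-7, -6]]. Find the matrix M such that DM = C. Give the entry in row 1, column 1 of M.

5

D is on the left of M, so left-multiply by D⁻¹: M = D⁻¹C.
det D = -4, so D⁻¹ = [[-1/2, 1/2, -1], [-1, 1, -1], [-3/4, 1/4, 0]].
M = D⁻¹C = [[-1/2, 1/2, -1], [-1, 1, -1], [-3/4, 1/4, 0]] · [[-2, 2], [-6, 2], [-7, -6]] = [[5, 6], [3, 6], [0, -1]].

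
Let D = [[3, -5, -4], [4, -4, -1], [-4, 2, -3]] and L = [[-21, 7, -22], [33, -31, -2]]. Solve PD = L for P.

Right-multiplying both sides by D⁻¹ gives P = LD⁻¹.
det D = -6, so D⁻¹ = [[-7/3, 23/6, 11/6], [-8/3, 25/6, 13/6], [4/3, -7/3, -4/3]].
P = LD⁻¹ = [[-21, 7, -22], [33, -31, -2]] · [[-7/3, 23/6, 11/6], [-8/3, 25/6, 13/6], [4/3, -7/3, -4/3]] = [[1, 0, 6], [3, 2, -4]].

P = [[1, 0, 6], [3, 2, -4]]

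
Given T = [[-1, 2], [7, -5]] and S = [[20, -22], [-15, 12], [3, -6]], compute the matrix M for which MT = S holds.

Right-multiplying both sides by T⁻¹ gives M = ST⁻¹.
det T = -9, so T⁻¹ = [[5/9, 2/9], [7/9, 1/9]].
M = ST⁻¹ = [[20, -22], [-15, 12], [3, -6]] · [[5/9, 2/9], [7/9, 1/9]] = [[-6, 2], [1, -2], [-3, 0]].

M = [[-6, 2], [1, -2], [-3, 0]]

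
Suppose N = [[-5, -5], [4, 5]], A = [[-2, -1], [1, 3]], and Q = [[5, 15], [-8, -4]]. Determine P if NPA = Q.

Left-multiply by N⁻¹ and right-multiply by A⁻¹: P = N⁻¹QA⁻¹.
det N = -5, so N⁻¹ = [[-1, -1], [4/5, 1]].
det A = -5, so A⁻¹ = [[-3/5, -1/5], [1/5, 2/5]].
N⁻¹Q = [[3, -11], [-4, 8]].
P = (N⁻¹Q)A⁻¹ = [[-4, -5], [4, 4]].

P = [[-4, -5], [4, 4]]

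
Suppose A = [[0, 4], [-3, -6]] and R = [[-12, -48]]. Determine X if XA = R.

X = [[-6, 4]]

Since A sits to the right of X, X = RA⁻¹.
det A = 12, so A⁻¹ = [[-1/2, -1/3], [1/4, 0]].
X = RA⁻¹ = [[-12, -48]] · [[-1/2, -1/3], [1/4, 0]] = [[-6, 4]].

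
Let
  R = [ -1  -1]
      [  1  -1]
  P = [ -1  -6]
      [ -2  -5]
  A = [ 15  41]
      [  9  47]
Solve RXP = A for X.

X = [[-3, 3], [4, 4]]

X = R⁻¹AP⁻¹ (apply R⁻¹ on the left and P⁻¹ on the right).
det R = 2; the adjugate gives R⁻¹ = [[-1/2, 1/2], [-1/2, -1/2]].
det P = -7, so P⁻¹ = [[5/7, -6/7], [-2/7, 1/7]].
R⁻¹A = [[-3, 3], [-12, -44]].
X = (R⁻¹A)P⁻¹ = [[-3, 3], [4, 4]].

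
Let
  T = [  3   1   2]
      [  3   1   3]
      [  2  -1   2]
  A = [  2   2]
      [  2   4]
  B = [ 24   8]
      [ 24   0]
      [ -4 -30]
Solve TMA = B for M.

Left-multiply by T⁻¹ and right-multiply by A⁻¹: M = T⁻¹BA⁻¹.
T has determinant 5; T⁻¹ = [[1, -4/5, 1/5], [0, 2/5, -3/5], [-1, 1, 0]].
det A = 4, so A⁻¹ = [[1, -1/2], [-1/2, 1/2]].
T⁻¹B = [[4, 2], [12, 18], [0, -8]].
M = (T⁻¹B)A⁻¹ = [[3, -1], [3, 3], [4, -4]].

M = [[3, -1], [3, 3], [4, -4]]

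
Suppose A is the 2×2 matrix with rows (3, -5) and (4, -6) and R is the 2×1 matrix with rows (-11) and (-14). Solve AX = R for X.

X = [[-2], [1]]

Left-multiplying both sides by A⁻¹ gives X = A⁻¹R.
A has determinant 2; A⁻¹ = [[-3, 5/2], [-2, 3/2]].
X = A⁻¹R = [[-3, 5/2], [-2, 3/2]] · [[-11], [-14]] = [[-2], [1]].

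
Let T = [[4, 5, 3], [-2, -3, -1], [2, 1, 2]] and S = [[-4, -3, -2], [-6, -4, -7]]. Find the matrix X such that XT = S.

T is on the right of X, so right-multiply by T⁻¹: X = ST⁻¹.
T has determinant 2; T⁻¹ = [[-5/2, -7/2, 2], [1, 1, -1], [2, 3, -1]].
X = ST⁻¹ = [[-4, -3, -2], [-6, -4, -7]] · [[-5/2, -7/2, 2], [1, 1, -1], [2, 3, -1]] = [[3, 5, -3], [-3, -4, -1]].

X = [[3, 5, -3], [-3, -4, -1]]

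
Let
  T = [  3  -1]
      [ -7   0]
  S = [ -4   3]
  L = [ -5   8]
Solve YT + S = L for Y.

Y = [[-5, -2]]

YT = L − S = [[-1, 5]].
Right-multiplying both sides by T⁻¹ gives Y = (L − S)T⁻¹.
det T = -7; the adjugate gives T⁻¹ = [[0, -1/7], [-1, -3/7]].
Y = (L − S)T⁻¹ = [[-5, -2]].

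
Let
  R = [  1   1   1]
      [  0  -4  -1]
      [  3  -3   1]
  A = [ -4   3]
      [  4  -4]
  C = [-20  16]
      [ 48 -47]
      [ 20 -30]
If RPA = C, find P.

Left-multiply by R⁻¹ and right-multiply by A⁻¹: P = R⁻¹CA⁻¹.
R has determinant 2; R⁻¹ = [[-7/2, -2, 3/2], [-3/2, -1, 1/2], [6, 3, -2]].
A has determinant 4; A⁻¹ = [[-1, -3/4], [-1, -1]].
R⁻¹C = [[4, -7], [-8, 8], [-16, 15]].
P = (R⁻¹C)A⁻¹ = [[3, 4], [0, -2], [1, -3]].

P = [[3, 4], [0, -2], [1, -3]]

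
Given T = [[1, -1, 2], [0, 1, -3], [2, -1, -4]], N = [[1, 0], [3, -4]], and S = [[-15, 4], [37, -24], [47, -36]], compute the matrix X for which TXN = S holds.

X = [[2, 4], [4, 3], [-5, -1]]

Isolating X: multiply by T⁻¹ from the left and N⁻¹ from the right, so X = T⁻¹SN⁻¹.
det T = -5; the adjugate gives T⁻¹ = [[7/5, 6/5, -1/5], [6/5, 8/5, -3/5], [2/5, 1/5, -1/5]].
det N = -4, so N⁻¹ = [[1, 0], [3/4, -1/4]].
T⁻¹S = [[14, -16], [13, -12], [-8, 4]].
X = (T⁻¹S)N⁻¹ = [[2, 4], [4, 3], [-5, -1]].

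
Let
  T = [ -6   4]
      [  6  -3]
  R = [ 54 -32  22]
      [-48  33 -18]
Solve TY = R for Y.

Y = [[-5, 6, -1], [6, 1, 4]]

T is on the left of Y, so left-multiply by T⁻¹: Y = T⁻¹R.
det T = -6; the adjugate gives T⁻¹ = [[1/2, 2/3], [1, 1]].
Y = T⁻¹R = [[1/2, 2/3], [1, 1]] · [[54, -32, 22], [-48, 33, -18]] = [[-5, 6, -1], [6, 1, 4]].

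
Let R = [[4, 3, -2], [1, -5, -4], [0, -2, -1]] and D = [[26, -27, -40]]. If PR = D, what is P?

P = [[5, 6, 6]]

Right-multiplying both sides by R⁻¹ gives P = DR⁻¹.
det R = -5, so R⁻¹ = [[3/5, -7/5, 22/5], [-1/5, 4/5, -14/5], [2/5, -8/5, 23/5]].
P = DR⁻¹ = [[26, -27, -40]] · [[3/5, -7/5, 22/5], [-1/5, 4/5, -14/5], [2/5, -8/5, 23/5]] = [[5, 6, 6]].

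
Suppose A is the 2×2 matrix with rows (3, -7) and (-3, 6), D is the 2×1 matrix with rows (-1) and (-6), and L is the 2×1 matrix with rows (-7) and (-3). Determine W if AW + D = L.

AW = L − D = [[-6], [3]].
A is on the left of W, so left-multiply by A⁻¹: W = A⁻¹(L − D).
det A = -3; the adjugate gives A⁻¹ = [[-2, -7/3], [-1, -1]].
W = A⁻¹(L − D) = [[5], [3]].

W = [[5], [3]]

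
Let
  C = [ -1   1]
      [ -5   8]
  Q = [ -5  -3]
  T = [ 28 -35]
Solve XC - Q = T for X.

XC = T + Q = [[23, -38]].
Since C sits to the right of X, X = (T + Q)C⁻¹.
C has determinant -3; C⁻¹ = [[-8/3, 1/3], [-5/3, 1/3]].
X = (T + Q)C⁻¹ = [[2, -5]].

X = [[2, -5]]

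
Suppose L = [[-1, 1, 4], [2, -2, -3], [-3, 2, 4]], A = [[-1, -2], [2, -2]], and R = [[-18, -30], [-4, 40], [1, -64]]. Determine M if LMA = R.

M = [[-5, -5], [-5, 2], [4, -2]]

M = L⁻¹RA⁻¹ (apply L⁻¹ on the left and A⁻¹ on the right).
L has determinant -5; L⁻¹ = [[2/5, -4/5, -1], [-1/5, -8/5, -1], [2/5, 1/5, 0]].
det A = 6; the adjugate gives A⁻¹ = [[-1/3, 1/3], [-1/3, -1/6]].
L⁻¹R = [[-5, 20], [9, 6], [-8, -4]].
M = (L⁻¹R)A⁻¹ = [[-5, -5], [-5, 2], [4, -2]].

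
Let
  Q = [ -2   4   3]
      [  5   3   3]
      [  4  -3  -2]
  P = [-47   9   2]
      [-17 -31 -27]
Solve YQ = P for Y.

Y = [[3, -5, -4], [-4, -5, 0]]

Right-multiplying both sides by Q⁻¹ gives Y = PQ⁻¹.
det Q = 1, so Q⁻¹ = [[3, -1, 3], [22, -8, 21], [-27, 10, -26]].
Y = PQ⁻¹ = [[-47, 9, 2], [-17, -31, -27]] · [[3, -1, 3], [22, -8, 21], [-27, 10, -26]] = [[3, -5, -4], [-4, -5, 0]].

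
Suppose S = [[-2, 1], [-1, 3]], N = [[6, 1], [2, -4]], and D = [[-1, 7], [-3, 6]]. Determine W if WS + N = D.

WS = D − N = [[-7, 6], [-5, 10]].
Right-multiplying both sides by S⁻¹ gives W = (D − N)S⁻¹.
det S = -5, so S⁻¹ = [[-3/5, 1/5], [-1/5, 2/5]].
W = (D − N)S⁻¹ = [[3, 1], [1, 3]].

W = [[3, 1], [1, 3]]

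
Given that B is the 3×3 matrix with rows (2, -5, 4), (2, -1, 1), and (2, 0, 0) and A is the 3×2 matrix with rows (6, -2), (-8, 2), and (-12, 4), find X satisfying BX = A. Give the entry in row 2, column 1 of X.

Left-multiplying both sides by B⁻¹ gives X = B⁻¹A.
det B = -2, so B⁻¹ = [[0, 0, 1/2], [-1, 4, -3], [-1, 5, -4]].
X = B⁻¹A = [[0, 0, 1/2], [-1, 4, -3], [-1, 5, -4]] · [[6, -2], [-8, 2], [-12, 4]] = [[-6, 2], [-2, -2], [2, -4]].

-2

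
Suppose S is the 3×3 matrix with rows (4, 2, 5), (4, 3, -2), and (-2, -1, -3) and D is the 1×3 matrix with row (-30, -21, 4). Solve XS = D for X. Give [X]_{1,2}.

-6

Right-multiplying both sides by S⁻¹ gives X = DS⁻¹.
det S = -2, so S⁻¹ = [[11/2, -1/2, 19/2], [-8, 1, -14], [-1, 0, -2]].
X = DS⁻¹ = [[-30, -21, 4]] · [[11/2, -1/2, 19/2], [-8, 1, -14], [-1, 0, -2]] = [[-1, -6, 1]].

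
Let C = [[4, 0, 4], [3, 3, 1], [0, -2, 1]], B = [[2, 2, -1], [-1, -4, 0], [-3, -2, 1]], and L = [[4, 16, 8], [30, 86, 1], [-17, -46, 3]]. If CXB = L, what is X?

X = [[-3, -4, -2], [0, -4, -1], [-2, 2, -1]]

Left-multiply by C⁻¹ and right-multiply by B⁻¹: X = C⁻¹LB⁻¹.
det C = -4; the adjugate gives C⁻¹ = [[-5/4, 2, 3], [3/4, -1, -2], [3/2, -2, -3]].
B has determinant 4; B⁻¹ = [[-1, 0, -1], [1/4, -1/4, 1/4], [-5/2, -1/2, -3/2]].
C⁻¹L = [[4, 14, 1], [7, 18, -1], [-3, -10, 1]].
X = (C⁻¹L)B⁻¹ = [[-3, -4, -2], [0, -4, -1], [-2, 2, -1]].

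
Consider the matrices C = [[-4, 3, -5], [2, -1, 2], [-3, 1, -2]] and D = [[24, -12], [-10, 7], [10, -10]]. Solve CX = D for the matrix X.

X = [[0, 3], [-2, 5], [-6, 3]]

C is on the left of X, so left-multiply by C⁻¹: X = C⁻¹D.
det C = -1, so C⁻¹ = [[0, -1, -1], [2, 7, 2], [1, 5, 2]].
X = C⁻¹D = [[0, -1, -1], [2, 7, 2], [1, 5, 2]] · [[24, -12], [-10, 7], [10, -10]] = [[0, 3], [-2, 5], [-6, 3]].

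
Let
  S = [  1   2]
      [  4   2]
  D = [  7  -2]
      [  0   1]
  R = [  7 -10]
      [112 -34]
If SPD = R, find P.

P = [[5, 2], [-2, -5]]

Left-multiply by S⁻¹ and right-multiply by D⁻¹: P = S⁻¹RD⁻¹.
det S = -6, so S⁻¹ = [[-1/3, 1/3], [2/3, -1/6]].
det D = 7, so D⁻¹ = [[1/7, 2/7], [0, 1]].
S⁻¹R = [[35, -8], [-14, -1]].
P = (S⁻¹R)D⁻¹ = [[5, 2], [-2, -5]].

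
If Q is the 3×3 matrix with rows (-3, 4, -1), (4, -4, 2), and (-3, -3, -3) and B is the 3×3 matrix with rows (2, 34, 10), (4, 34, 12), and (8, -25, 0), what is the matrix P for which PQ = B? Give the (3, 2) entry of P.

Since Q sits to the right of P, P = BQ⁻¹.
det Q = -6; the adjugate gives Q⁻¹ = [[-3, -5/2, -2/3], [-1, -1, -1/3], [4, 7/2, 2/3]].
P = BQ⁻¹ = [[2, 34, 10], [4, 34, 12], [8, -25, 0]] · [[-3, -5/2, -2/3], [-1, -1, -1/3], [4, 7/2, 2/3]] = [[0, -4, -6], [2, -2, -6], [1, 5, 3]].

5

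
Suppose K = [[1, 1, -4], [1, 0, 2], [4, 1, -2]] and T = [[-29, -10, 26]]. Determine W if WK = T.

Right-multiplying both sides by K⁻¹ gives W = TK⁻¹.
K has determinant 4; K⁻¹ = [[-1/2, -1/2, 1/2], [5/2, 7/2, -3/2], [1/4, 3/4, -1/4]].
W = TK⁻¹ = [[-29, -10, 26]] · [[-1/2, -1/2, 1/2], [5/2, 7/2, -3/2], [1/4, 3/4, -1/4]] = [[-4, -1, -6]].

W = [[-4, -1, -6]]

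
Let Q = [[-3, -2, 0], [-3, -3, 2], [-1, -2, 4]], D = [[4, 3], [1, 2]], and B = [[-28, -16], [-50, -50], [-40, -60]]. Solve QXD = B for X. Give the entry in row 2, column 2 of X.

X = Q⁻¹BD⁻¹ (apply Q⁻¹ on the left and D⁻¹ on the right).
Q has determinant 4; Q⁻¹ = [[-2, 2, -1], [5/2, -3, 3/2], [3/4, -1, 3/4]].
D has determinant 5; D⁻¹ = [[2/5, -3/5], [-1/5, 4/5]].
Q⁻¹B = [[-4, -8], [20, 20], [-1, -7]].
X = (Q⁻¹B)D⁻¹ = [[0, -4], [4, 4], [1, -5]].

4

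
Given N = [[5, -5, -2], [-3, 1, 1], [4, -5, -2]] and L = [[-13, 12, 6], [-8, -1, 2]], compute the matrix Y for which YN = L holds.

N is on the right of Y, so right-multiply by N⁻¹: Y = LN⁻¹.
det N = 3, so N⁻¹ = [[1, 0, -1], [-2/3, -2/3, 1/3], [11/3, 5/3, -10/3]].
Y = LN⁻¹ = [[-13, 12, 6], [-8, -1, 2]] · [[1, 0, -1], [-2/3, -2/3, 1/3], [11/3, 5/3, -10/3]] = [[1, 2, -3], [0, 4, 1]].

Y = [[1, 2, -3], [0, 4, 1]]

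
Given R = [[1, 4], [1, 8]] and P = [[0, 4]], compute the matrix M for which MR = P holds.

M = [[-1, 1]]

R is on the right of M, so right-multiply by R⁻¹: M = PR⁻¹.
det R = 4; the adjugate gives R⁻¹ = [[2, -1], [-1/4, 1/4]].
M = PR⁻¹ = [[0, 4]] · [[2, -1], [-1/4, 1/4]] = [[-1, 1]].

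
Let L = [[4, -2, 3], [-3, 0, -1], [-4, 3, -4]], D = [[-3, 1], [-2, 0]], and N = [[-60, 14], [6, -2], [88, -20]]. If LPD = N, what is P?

P = L⁻¹ND⁻¹ (apply L⁻¹ on the left and D⁻¹ on the right).
L has determinant 1; L⁻¹ = [[3, 1, 2], [-8, -4, -5], [-9, -4, -6]].
D has determinant 2; D⁻¹ = [[0, -1/2], [1, -3/2]].
L⁻¹N = [[2, 0], [16, -4], [-12, 2]].
P = (L⁻¹N)D⁻¹ = [[0, -1], [-4, -2], [2, 3]].

P = [[0, -1], [-4, -2], [2, 3]]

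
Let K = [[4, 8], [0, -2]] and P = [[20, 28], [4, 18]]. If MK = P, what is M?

M = [[5, 6], [1, -5]]

Since K sits to the right of M, M = PK⁻¹.
K has determinant -8; K⁻¹ = [[1/4, 1], [0, -1/2]].
M = PK⁻¹ = [[20, 28], [4, 18]] · [[1/4, 1], [0, -1/2]] = [[5, 6], [1, -5]].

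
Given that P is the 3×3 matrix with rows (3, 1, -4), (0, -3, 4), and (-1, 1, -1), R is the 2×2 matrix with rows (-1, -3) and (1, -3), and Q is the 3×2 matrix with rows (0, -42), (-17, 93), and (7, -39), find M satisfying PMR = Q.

M = [[-2, -3], [-3, 4], [-4, -3]]

Left-multiply by P⁻¹ and right-multiply by R⁻¹: M = P⁻¹QR⁻¹.
P has determinant 5; P⁻¹ = [[-1/5, -3/5, -8/5], [-4/5, -7/5, -12/5], [-3/5, -4/5, -9/5]].
det R = 6; the adjugate gives R⁻¹ = [[-1/2, 1/2], [-1/6, -1/6]].
P⁻¹Q = [[-1, 15], [7, -3], [1, 21]].
M = (P⁻¹Q)R⁻¹ = [[-2, -3], [-3, 4], [-4, -3]].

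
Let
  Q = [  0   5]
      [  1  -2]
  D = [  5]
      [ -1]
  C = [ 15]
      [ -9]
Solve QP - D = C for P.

P = [[-2], [4]]

QP = C + D = [[20], [-10]].
Left-multiplying both sides by Q⁻¹ gives P = Q⁻¹(C + D).
det Q = -5; the adjugate gives Q⁻¹ = [[2/5, 1], [1/5, 0]].
P = Q⁻¹(C + D) = [[-2], [4]].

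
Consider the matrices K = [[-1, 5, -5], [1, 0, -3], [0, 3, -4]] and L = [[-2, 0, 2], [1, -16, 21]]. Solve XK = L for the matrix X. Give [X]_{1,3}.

Since K sits to the right of X, X = LK⁻¹.
det K = -4, so K⁻¹ = [[-9/4, -5/4, 15/4], [-1, -1, 2], [-3/4, -3/4, 5/4]].
X = LK⁻¹ = [[-2, 0, 2], [1, -16, 21]] · [[-9/4, -5/4, 15/4], [-1, -1, 2], [-3/4, -3/4, 5/4]] = [[3, 1, -5], [-2, -1, -2]].

-5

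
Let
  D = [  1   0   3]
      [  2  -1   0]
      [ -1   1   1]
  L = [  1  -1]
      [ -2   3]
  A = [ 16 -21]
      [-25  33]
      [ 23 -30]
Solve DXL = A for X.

Left-multiply by D⁻¹ and right-multiply by L⁻¹: X = D⁻¹AL⁻¹.
det D = 2, so D⁻¹ = [[-1/2, 3/2, 3/2], [-1, 2, 3], [1/2, -1/2, -1/2]].
det L = 1; the adjugate gives L⁻¹ = [[3, 1], [2, 1]].
D⁻¹A = [[-11, 15], [3, -3], [9, -12]].
X = (D⁻¹A)L⁻¹ = [[-3, 4], [3, 0], [3, -3]].

X = [[-3, 4], [3, 0], [3, -3]]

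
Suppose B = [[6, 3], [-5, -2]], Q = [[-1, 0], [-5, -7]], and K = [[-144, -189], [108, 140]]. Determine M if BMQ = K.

M = [[2, 2], [-1, 5]]

Isolating M: multiply by B⁻¹ from the left and Q⁻¹ from the right, so M = B⁻¹KQ⁻¹.
det B = 3, so B⁻¹ = [[-2/3, -1], [5/3, 2]].
det Q = 7; the adjugate gives Q⁻¹ = [[-1, 0], [5/7, -1/7]].
B⁻¹K = [[-12, -14], [-24, -35]].
M = (B⁻¹K)Q⁻¹ = [[2, 2], [-1, 5]].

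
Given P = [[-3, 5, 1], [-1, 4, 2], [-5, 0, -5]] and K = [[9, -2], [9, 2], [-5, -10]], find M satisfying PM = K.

M = [[3, 6], [4, 4], [-2, -4]]

Left-multiplying both sides by P⁻¹ gives M = P⁻¹K.
P has determinant 5; P⁻¹ = [[-4, 5, 6/5], [-3, 4, 1], [4, -5, -7/5]].
M = P⁻¹K = [[-4, 5, 6/5], [-3, 4, 1], [4, -5, -7/5]] · [[9, -2], [9, 2], [-5, -10]] = [[3, 6], [4, 4], [-2, -4]].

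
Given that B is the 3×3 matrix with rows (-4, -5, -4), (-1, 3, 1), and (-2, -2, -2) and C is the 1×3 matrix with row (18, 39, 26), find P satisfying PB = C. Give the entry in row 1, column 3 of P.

Right-multiplying both sides by B⁻¹ gives P = CB⁻¹.
det B = 4, so B⁻¹ = [[-1, -1/2, 7/4], [-1, 0, 2], [2, 1/2, -17/4]].
P = CB⁻¹ = [[18, 39, 26]] · [[-1, -1/2, 7/4], [-1, 0, 2], [2, 1/2, -17/4]] = [[-5, 4, -1]].

-1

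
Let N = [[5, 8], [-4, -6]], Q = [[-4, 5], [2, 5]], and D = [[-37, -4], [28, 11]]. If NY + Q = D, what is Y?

Y = [[-5, 3], [-1, -3]]

NY = D − Q = [[-33, -9], [26, 6]].
Left-multiplying both sides by N⁻¹ gives Y = N⁻¹(D − Q).
N has determinant 2; N⁻¹ = [[-3, -4], [2, 5/2]].
Y = N⁻¹(D − Q) = [[-5, 3], [-1, -3]].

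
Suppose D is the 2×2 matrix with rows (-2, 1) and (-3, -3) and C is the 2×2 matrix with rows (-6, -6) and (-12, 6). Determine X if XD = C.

X = [[0, 2], [6, 0]]

D is on the right of X, so right-multiply by D⁻¹: X = CD⁻¹.
det D = 9; the adjugate gives D⁻¹ = [[-1/3, -1/9], [1/3, -2/9]].
X = CD⁻¹ = [[-6, -6], [-12, 6]] · [[-1/3, -1/9], [1/3, -2/9]] = [[0, 2], [6, 0]].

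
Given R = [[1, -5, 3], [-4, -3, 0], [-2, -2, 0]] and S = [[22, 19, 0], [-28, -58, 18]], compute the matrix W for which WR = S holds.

W = [[0, -3, -5], [6, 6, 5]]

Right-multiplying both sides by R⁻¹ gives W = SR⁻¹.
R has determinant 6; R⁻¹ = [[0, -1, 3/2], [0, 1, -2], [1/3, 2, -23/6]].
W = SR⁻¹ = [[22, 19, 0], [-28, -58, 18]] · [[0, -1, 3/2], [0, 1, -2], [1/3, 2, -23/6]] = [[0, -3, -5], [6, 6, 5]].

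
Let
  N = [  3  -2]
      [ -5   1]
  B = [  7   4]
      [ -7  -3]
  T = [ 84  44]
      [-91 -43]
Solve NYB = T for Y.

Y = N⁻¹TB⁻¹ (apply N⁻¹ on the left and B⁻¹ on the right).
det N = -7; the adjugate gives N⁻¹ = [[-1/7, -2/7], [-5/7, -3/7]].
B has determinant 7; B⁻¹ = [[-3/7, -4/7], [1, 1]].
N⁻¹T = [[14, 6], [-21, -13]].
Y = (N⁻¹T)B⁻¹ = [[0, -2], [-4, -1]].

Y = [[0, -2], [-4, -1]]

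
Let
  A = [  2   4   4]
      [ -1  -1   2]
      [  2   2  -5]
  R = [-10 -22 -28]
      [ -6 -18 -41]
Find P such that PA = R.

P = [[-6, -2, 0], [-6, 4, 5]]

Right-multiplying both sides by A⁻¹ gives P = RA⁻¹.
A has determinant -2; A⁻¹ = [[-1/2, -14, -6], [1/2, 9, 4], [0, -2, -1]].
P = RA⁻¹ = [[-10, -22, -28], [-6, -18, -41]] · [[-1/2, -14, -6], [1/2, 9, 4], [0, -2, -1]] = [[-6, -2, 0], [-6, 4, 5]].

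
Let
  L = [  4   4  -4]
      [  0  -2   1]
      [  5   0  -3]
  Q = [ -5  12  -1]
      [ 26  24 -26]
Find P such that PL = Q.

P = [[5, 4, -5], [4, -4, 2]]

Right-multiplying both sides by L⁻¹ gives P = QL⁻¹.
L has determinant 4; L⁻¹ = [[3/2, 3, -1], [5/4, 2, -1], [5/2, 5, -2]].
P = QL⁻¹ = [[-5, 12, -1], [26, 24, -26]] · [[3/2, 3, -1], [5/4, 2, -1], [5/2, 5, -2]] = [[5, 4, -5], [4, -4, 2]].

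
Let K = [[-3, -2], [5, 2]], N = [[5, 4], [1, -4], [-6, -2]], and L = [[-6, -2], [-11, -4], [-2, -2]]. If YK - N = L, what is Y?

YK = L + N = [[-1, 2], [-10, -8], [-8, -4]].
K is on the right of Y, so right-multiply by K⁻¹: Y = (L + N)K⁻¹.
K has determinant 4; K⁻¹ = [[1/2, 1/2], [-5/4, -3/4]].
Y = (L + N)K⁻¹ = [[-3, -2], [5, 1], [1, -1]].

Y = [[-3, -2], [5, 1], [1, -1]]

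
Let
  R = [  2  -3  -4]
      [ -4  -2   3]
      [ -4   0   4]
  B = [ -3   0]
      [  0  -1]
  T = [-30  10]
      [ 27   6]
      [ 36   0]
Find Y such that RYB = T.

Left-multiply by R⁻¹ and right-multiply by B⁻¹: Y = R⁻¹TB⁻¹.
det R = 4; the adjugate gives R⁻¹ = [[-2, 3, -17/4], [1, -2, 5/2], [-2, 3, -4]].
det B = 3; the adjugate gives B⁻¹ = [[-1/3, 0], [0, -1]].
R⁻¹T = [[-12, -2], [6, -2], [-3, -2]].
Y = (R⁻¹T)B⁻¹ = [[4, 2], [-2, 2], [1, 2]].

Y = [[4, 2], [-2, 2], [1, 2]]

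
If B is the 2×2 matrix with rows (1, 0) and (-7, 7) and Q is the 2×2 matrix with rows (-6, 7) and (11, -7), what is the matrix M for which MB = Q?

B is on the right of M, so right-multiply by B⁻¹: M = QB⁻¹.
det B = 7, so B⁻¹ = [[1, 0], [1, 1/7]].
M = QB⁻¹ = [[-6, 7], [11, -7]] · [[1, 0], [1, 1/7]] = [[1, 1], [4, -1]].

M = [[1, 1], [4, -1]]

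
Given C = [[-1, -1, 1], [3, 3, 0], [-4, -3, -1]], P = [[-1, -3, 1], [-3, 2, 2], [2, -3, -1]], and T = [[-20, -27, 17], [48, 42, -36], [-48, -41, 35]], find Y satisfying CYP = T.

Y = [[-4, 0, 0], [-5, 1, 5], [2, 4, 5]]

Isolating Y: multiply by C⁻¹ from the left and P⁻¹ from the right, so Y = C⁻¹TP⁻¹.
det C = 3, so C⁻¹ = [[-1, -4/3, -1], [1, 5/3, 1], [1, 1/3, 0]].
det P = -2, so P⁻¹ = [[-2, 3, 4], [-1/2, 1/2, 1/2], [-5/2, 9/2, 11/2]].
C⁻¹T = [[4, 12, -4], [12, 2, -8], [-4, -13, 5]].
Y = (C⁻¹T)P⁻¹ = [[-4, 0, 0], [-5, 1, 5], [2, 4, 5]].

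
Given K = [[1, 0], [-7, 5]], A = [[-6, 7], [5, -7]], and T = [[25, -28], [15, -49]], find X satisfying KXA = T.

X = [[-5, -1], [-3, 4]]

Isolating X: multiply by K⁻¹ from the left and A⁻¹ from the right, so X = K⁻¹TA⁻¹.
det K = 5; the adjugate gives K⁻¹ = [[1, 0], [7/5, 1/5]].
det A = 7, so A⁻¹ = [[-1, -1], [-5/7, -6/7]].
K⁻¹T = [[25, -28], [38, -49]].
X = (K⁻¹T)A⁻¹ = [[-5, -1], [-3, 4]].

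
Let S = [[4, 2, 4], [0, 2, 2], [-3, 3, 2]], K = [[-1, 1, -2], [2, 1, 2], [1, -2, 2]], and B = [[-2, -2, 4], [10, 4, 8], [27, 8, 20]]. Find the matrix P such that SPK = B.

P = [[-4, -3, -4], [5, 2, 0], [-2, 1, 2]]

P = S⁻¹BK⁻¹ (apply S⁻¹ on the left and K⁻¹ on the right).
S has determinant 4; S⁻¹ = [[-1/2, 2, -1], [-3/2, 5, -2], [3/2, -9/2, 2]].
det K = 2; the adjugate gives K⁻¹ = [[3, 1, 2], [-1, 0, -1], [-5/2, -1/2, -3/2]].
S⁻¹B = [[-6, 1, -6], [-1, 7, -6], [6, -5, 10]].
P = (S⁻¹B)K⁻¹ = [[-4, -3, -4], [5, 2, 0], [-2, 1, 2]].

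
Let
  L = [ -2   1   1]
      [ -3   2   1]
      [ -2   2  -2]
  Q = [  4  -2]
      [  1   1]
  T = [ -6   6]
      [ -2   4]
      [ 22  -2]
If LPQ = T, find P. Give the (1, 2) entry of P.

Isolating P: multiply by L⁻¹ from the left and Q⁻¹ from the right, so P = L⁻¹TQ⁻¹.
L has determinant 2; L⁻¹ = [[-3, 2, -1/2], [-4, 3, -1/2], [-1, 1, -1/2]].
det Q = 6; the adjugate gives Q⁻¹ = [[1/6, 1/3], [-1/6, 2/3]].
L⁻¹T = [[3, -9], [7, -11], [-7, -1]].
P = (L⁻¹T)Q⁻¹ = [[2, -5], [3, -5], [-1, -3]].

-5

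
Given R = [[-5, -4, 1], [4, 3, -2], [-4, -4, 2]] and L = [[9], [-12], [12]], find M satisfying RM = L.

Since R multiplies M on the left, M = R⁻¹L.
R has determinant 6; R⁻¹ = [[-1/3, 2/3, 5/6], [0, -1, -1], [-2/3, -2/3, 1/6]].
M = R⁻¹L = [[-1/3, 2/3, 5/6], [0, -1, -1], [-2/3, -2/3, 1/6]] · [[9], [-12], [12]] = [[-1], [0], [4]].

M = [[-1], [0], [4]]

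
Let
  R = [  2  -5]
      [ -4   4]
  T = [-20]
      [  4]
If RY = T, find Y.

R is on the left of Y, so left-multiply by R⁻¹: Y = R⁻¹T.
R has determinant -12; R⁻¹ = [[-1/3, -5/12], [-1/3, -1/6]].
Y = R⁻¹T = [[-1/3, -5/12], [-1/3, -1/6]] · [[-20], [4]] = [[5], [6]].

Y = [[5], [6]]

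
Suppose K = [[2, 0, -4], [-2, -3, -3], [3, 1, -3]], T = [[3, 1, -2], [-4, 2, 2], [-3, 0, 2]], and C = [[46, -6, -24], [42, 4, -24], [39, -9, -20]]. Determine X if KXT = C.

X = [[1, -3, -2], [-3, 3, 2], [-3, 1, -4]]

Isolating X: multiply by K⁻¹ from the left and T⁻¹ from the right, so X = K⁻¹CT⁻¹.
K has determinant -4; K⁻¹ = [[-3, 1, 3], [15/4, -3/2, -7/2], [-7/4, 1/2, 3/2]].
det T = 2; the adjugate gives T⁻¹ = [[2, -1, 3], [1, 0, 1], [3, -3/2, 5]].
K⁻¹C = [[21, -5, -12], [-27, 3, 16], [-1, -1, 0]].
X = (K⁻¹C)T⁻¹ = [[1, -3, -2], [-3, 3, 2], [-3, 1, -4]].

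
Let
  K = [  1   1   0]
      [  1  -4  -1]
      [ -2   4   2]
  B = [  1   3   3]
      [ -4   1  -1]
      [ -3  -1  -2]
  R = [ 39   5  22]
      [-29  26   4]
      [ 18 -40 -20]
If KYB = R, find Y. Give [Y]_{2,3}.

Isolating Y: multiply by K⁻¹ from the left and B⁻¹ from the right, so Y = K⁻¹RB⁻¹.
K has determinant -4; K⁻¹ = [[1, 1/2, 1/4], [0, -1/2, -1/4], [1, 3/2, 5/4]].
B has determinant 3; B⁻¹ = [[-1, 1, -2], [-5/3, 7/3, -11/3], [7/3, -8/3, 13/3]].
K⁻¹R = [[29, 8, 19], [10, -3, 3], [18, -6, 3]].
Y = (K⁻¹R)B⁻¹ = [[2, -3, -5], [2, -5, 4], [-1, -4, -1]].

4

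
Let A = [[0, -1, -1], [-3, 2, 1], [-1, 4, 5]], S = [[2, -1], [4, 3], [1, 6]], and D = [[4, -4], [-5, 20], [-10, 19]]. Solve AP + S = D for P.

P = [[2, -3], [-1, 5], [-1, -2]]

AP = D − S = [[2, -3], [-9, 17], [-11, 13]].
A is on the left of P, so left-multiply by A⁻¹: P = A⁻¹(D − S).
A has determinant -4; A⁻¹ = [[-3/2, -1/4, -1/4], [-7/2, 1/4, -3/4], [5/2, -1/4, 3/4]].
P = A⁻¹(D − S) = [[2, -3], [-1, 5], [-1, -2]].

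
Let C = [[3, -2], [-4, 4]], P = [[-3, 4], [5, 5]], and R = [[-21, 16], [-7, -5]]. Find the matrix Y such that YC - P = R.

YC = R + P = [[-24, 20], [-2, 0]].
Right-multiplying both sides by C⁻¹ gives Y = (R + P)C⁻¹.
det C = 4, so C⁻¹ = [[1, 1/2], [1, 3/4]].
Y = (R + P)C⁻¹ = [[-4, 3], [-2, -1]].

Y = [[-4, 3], [-2, -1]]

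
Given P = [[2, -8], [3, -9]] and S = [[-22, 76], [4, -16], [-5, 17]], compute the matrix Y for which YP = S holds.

Right-multiplying both sides by P⁻¹ gives Y = SP⁻¹.
det P = 6, so P⁻¹ = [[-3/2, 4/3], [-1/2, 1/3]].
Y = SP⁻¹ = [[-22, 76], [4, -16], [-5, 17]] · [[-3/2, 4/3], [-1/2, 1/3]] = [[-5, -4], [2, 0], [-1, -1]].

Y = [[-5, -4], [2, 0], [-1, -1]]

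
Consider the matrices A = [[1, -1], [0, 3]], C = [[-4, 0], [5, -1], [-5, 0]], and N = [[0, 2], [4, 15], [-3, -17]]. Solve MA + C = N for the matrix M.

MA = N − C = [[4, 2], [-1, 16], [2, -17]].
Right-multiplying both sides by A⁻¹ gives M = (N − C)A⁻¹.
A has determinant 3; A⁻¹ = [[1, 1/3], [0, 1/3]].
M = (N − C)A⁻¹ = [[4, 2], [-1, 5], [2, -5]].

M = [[4, 2], [-1, 5], [2, -5]]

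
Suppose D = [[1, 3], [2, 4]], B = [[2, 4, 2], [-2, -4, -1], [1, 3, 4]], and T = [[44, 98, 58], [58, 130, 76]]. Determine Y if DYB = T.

Left-multiply by D⁻¹ and right-multiply by B⁻¹: Y = D⁻¹TB⁻¹.
det D = -2; the adjugate gives D⁻¹ = [[-2, 3/2], [1, -1/2]].
det B = -2; the adjugate gives B⁻¹ = [[13/2, 5, -2], [-7/2, -3, 1], [1, 1, 0]].
D⁻¹T = [[-1, -1, -2], [15, 33, 20]].
Y = (D⁻¹T)B⁻¹ = [[-5, -4, 1], [2, -4, 3]].

Y = [[-5, -4, 1], [2, -4, 3]]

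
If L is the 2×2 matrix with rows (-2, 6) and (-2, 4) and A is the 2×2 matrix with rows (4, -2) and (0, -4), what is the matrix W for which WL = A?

Since L sits to the right of W, W = AL⁻¹.
det L = 4; the adjugate gives L⁻¹ = [[1, -3/2], [1/2, -1/2]].
W = AL⁻¹ = [[4, -2], [0, -4]] · [[1, -3/2], [1/2, -1/2]] = [[3, -5], [-2, 2]].

W = [[3, -5], [-2, 2]]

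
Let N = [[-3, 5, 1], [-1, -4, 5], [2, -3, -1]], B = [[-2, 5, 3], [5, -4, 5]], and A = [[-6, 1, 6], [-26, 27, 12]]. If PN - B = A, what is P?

P = [[-1, 1, -5], [5, 2, -2]]

PN = A + B = [[-8, 6, 9], [-21, 23, 17]].
N is on the right of P, so right-multiply by N⁻¹: P = (A + B)N⁻¹.
det N = -1, so N⁻¹ = [[-19, -2, -29], [-9, -1, -14], [-11, -1, -17]].
P = (A + B)N⁻¹ = [[-1, 1, -5], [5, 2, -2]].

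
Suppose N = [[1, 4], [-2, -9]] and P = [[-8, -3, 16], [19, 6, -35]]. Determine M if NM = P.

M = [[4, -3, 4], [-3, 0, 3]]

Since N multiplies M on the left, M = N⁻¹P.
det N = -1, so N⁻¹ = [[9, 4], [-2, -1]].
M = N⁻¹P = [[9, 4], [-2, -1]] · [[-8, -3, 16], [19, 6, -35]] = [[4, -3, 4], [-3, 0, 3]].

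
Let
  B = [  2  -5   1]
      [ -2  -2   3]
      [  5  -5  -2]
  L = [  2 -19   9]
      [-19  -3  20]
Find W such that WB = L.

W = [[3, 2, 0], [2, 4, -3]]

B is on the right of W, so right-multiply by B⁻¹: W = LB⁻¹.
det B = 3; the adjugate gives B⁻¹ = [[19/3, -5, -13/3], [11/3, -3, -8/3], [20/3, -5, -14/3]].
W = LB⁻¹ = [[2, -19, 9], [-19, -3, 20]] · [[19/3, -5, -13/3], [11/3, -3, -8/3], [20/3, -5, -14/3]] = [[3, 2, 0], [2, 4, -3]].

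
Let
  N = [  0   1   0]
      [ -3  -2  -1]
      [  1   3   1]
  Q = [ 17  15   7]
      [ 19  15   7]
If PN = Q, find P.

N is on the right of P, so right-multiply by N⁻¹: P = QN⁻¹.
det N = 2, so N⁻¹ = [[1/2, -1/2, -1/2], [1, 0, 0], [-7/2, 1/2, 3/2]].
P = QN⁻¹ = [[17, 15, 7], [19, 15, 7]] · [[1/2, -1/2, -1/2], [1, 0, 0], [-7/2, 1/2, 3/2]] = [[-1, -5, 2], [0, -6, 1]].

P = [[-1, -5, 2], [0, -6, 1]]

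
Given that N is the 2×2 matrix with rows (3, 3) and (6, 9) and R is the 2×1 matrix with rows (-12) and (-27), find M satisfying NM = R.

N is on the left of M, so left-multiply by N⁻¹: M = N⁻¹R.
det N = 9, so N⁻¹ = [[1, -1/3], [-2/3, 1/3]].
M = N⁻¹R = [[1, -1/3], [-2/3, 1/3]] · [[-12], [-27]] = [[-3], [-1]].

M = [[-3], [-1]]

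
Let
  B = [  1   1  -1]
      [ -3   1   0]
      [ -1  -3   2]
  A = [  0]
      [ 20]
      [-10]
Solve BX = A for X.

Left-multiplying both sides by B⁻¹ gives X = B⁻¹A.
det B = -2, so B⁻¹ = [[-1, -1/2, -1/2], [-3, -1/2, -3/2], [-5, -1, -2]].
X = B⁻¹A = [[-1, -1/2, -1/2], [-3, -1/2, -3/2], [-5, -1, -2]] · [[0], [20], [-10]] = [[-5], [5], [0]].

X = [[-5], [5], [0]]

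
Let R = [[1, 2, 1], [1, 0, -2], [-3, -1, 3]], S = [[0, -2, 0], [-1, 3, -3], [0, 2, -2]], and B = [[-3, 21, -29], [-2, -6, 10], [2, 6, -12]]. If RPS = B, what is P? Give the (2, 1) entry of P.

3

P = R⁻¹BS⁻¹ (apply R⁻¹ on the left and S⁻¹ on the right).
det R = 3; the adjugate gives R⁻¹ = [[-2/3, -7/3, -4/3], [1, 2, 1], [-1/3, -5/3, -2/3]].
det S = 4, so S⁻¹ = [[0, -1, 3/2], [-1/2, 0, 0], [-1/2, 0, -1/2]].
R⁻¹B = [[4, -8, 12], [-5, 15, -21], [3, -1, 1]].
P = (R⁻¹B)S⁻¹ = [[-2, -4, 0], [3, 5, 3], [0, -3, 4]].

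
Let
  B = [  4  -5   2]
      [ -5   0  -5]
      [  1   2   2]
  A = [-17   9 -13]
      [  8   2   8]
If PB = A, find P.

Since B sits to the right of P, P = AB⁻¹.
det B = -5; the adjugate gives B⁻¹ = [[-2, -14/5, -5], [-1, -6/5, -2], [2, 13/5, 5]].
P = AB⁻¹ = [[-17, 9, -13], [8, 2, 8]] · [[-2, -14/5, -5], [-1, -6/5, -2], [2, 13/5, 5]] = [[-1, 3, 2], [-2, -4, -4]].

P = [[-1, 3, 2], [-2, -4, -4]]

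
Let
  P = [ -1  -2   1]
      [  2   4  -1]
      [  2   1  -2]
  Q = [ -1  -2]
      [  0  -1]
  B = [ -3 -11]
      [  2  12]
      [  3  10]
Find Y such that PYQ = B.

Y = [[3, 1], [-1, -2], [4, 2]]

Isolating Y: multiply by P⁻¹ from the left and Q⁻¹ from the right, so Y = P⁻¹BQ⁻¹.
det P = -3; the adjugate gives P⁻¹ = [[7/3, 1, 2/3], [-2/3, 0, -1/3], [2, 1, 0]].
det Q = 1, so Q⁻¹ = [[-1, 2], [0, -1]].
P⁻¹B = [[-3, -7], [1, 4], [-4, -10]].
Y = (P⁻¹B)Q⁻¹ = [[3, 1], [-1, -2], [4, 2]].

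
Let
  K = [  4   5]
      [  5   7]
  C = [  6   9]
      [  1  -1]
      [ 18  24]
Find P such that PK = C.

P = [[-1, 2], [4, -3], [2, 2]]

Right-multiplying both sides by K⁻¹ gives P = CK⁻¹.
det K = 3; the adjugate gives K⁻¹ = [[7/3, -5/3], [-5/3, 4/3]].
P = CK⁻¹ = [[6, 9], [1, -1], [18, 24]] · [[7/3, -5/3], [-5/3, 4/3]] = [[-1, 2], [4, -3], [2, 2]].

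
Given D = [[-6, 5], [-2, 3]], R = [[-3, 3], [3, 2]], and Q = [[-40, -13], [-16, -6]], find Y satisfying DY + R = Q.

DY = Q − R = [[-37, -16], [-19, -8]].
Left-multiplying both sides by D⁻¹ gives Y = D⁻¹(Q − R).
D has determinant -8; D⁻¹ = [[-3/8, 5/8], [-1/4, 3/4]].
Y = D⁻¹(Q − R) = [[2, 1], [-5, -2]].

Y = [[2, 1], [-5, -2]]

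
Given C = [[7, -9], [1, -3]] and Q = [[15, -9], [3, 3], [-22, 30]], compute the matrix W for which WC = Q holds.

W = [[3, -6], [1, -4], [-3, -1]]

C is on the right of W, so right-multiply by C⁻¹: W = QC⁻¹.
det C = -12; the adjugate gives C⁻¹ = [[1/4, -3/4], [1/12, -7/12]].
W = QC⁻¹ = [[15, -9], [3, 3], [-22, 30]] · [[1/4, -3/4], [1/12, -7/12]] = [[3, -6], [1, -4], [-3, -1]].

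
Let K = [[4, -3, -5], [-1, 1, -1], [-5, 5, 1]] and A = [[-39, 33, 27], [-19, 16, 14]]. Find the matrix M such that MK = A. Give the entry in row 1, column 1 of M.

Since K sits to the right of M, M = AK⁻¹.
det K = 6, so K⁻¹ = [[1, -11/3, 4/3], [1, -7/2, 3/2], [0, -5/6, 1/6]].
M = AK⁻¹ = [[-39, 33, 27], [-19, 16, 14]] · [[1, -11/3, 4/3], [1, -7/2, 3/2], [0, -5/6, 1/6]] = [[-6, 5, 2], [-3, 2, 1]].

-6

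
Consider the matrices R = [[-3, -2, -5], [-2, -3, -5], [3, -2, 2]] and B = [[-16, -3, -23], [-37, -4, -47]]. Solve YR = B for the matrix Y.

R is on the right of Y, so right-multiply by R⁻¹: Y = BR⁻¹.
det R = 5, so R⁻¹ = [[-16/5, 14/5, -1], [-11/5, 9/5, -1], [13/5, -12/5, 1]].
Y = BR⁻¹ = [[-16, -3, -23], [-37, -4, -47]] · [[-16/5, 14/5, -1], [-11/5, 9/5, -1], [13/5, -12/5, 1]] = [[-2, 5, -4], [5, 2, -6]].

Y = [[-2, 5, -4], [5, 2, -6]]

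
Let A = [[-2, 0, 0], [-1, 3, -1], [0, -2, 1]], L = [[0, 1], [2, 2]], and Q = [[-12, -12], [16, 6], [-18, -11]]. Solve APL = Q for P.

P = [[0, 3], [-3, 2], [1, -5]]

P = A⁻¹QL⁻¹ (apply A⁻¹ on the left and L⁻¹ on the right).
A has determinant -2; A⁻¹ = [[-1/2, 0, 0], [-1/2, 1, 1], [-1, 2, 3]].
L has determinant -2; L⁻¹ = [[-1, 1/2], [1, 0]].
A⁻¹Q = [[6, 6], [4, 1], [-10, -9]].
P = (A⁻¹Q)L⁻¹ = [[0, 3], [-3, 2], [1, -5]].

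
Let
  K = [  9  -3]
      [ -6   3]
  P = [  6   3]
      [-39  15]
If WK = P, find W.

W = [[4, 5], [-3, 2]]

K is on the right of W, so right-multiply by K⁻¹: W = PK⁻¹.
K has determinant 9; K⁻¹ = [[1/3, 1/3], [2/3, 1]].
W = PK⁻¹ = [[6, 3], [-39, 15]] · [[1/3, 1/3], [2/3, 1]] = [[4, 5], [-3, 2]].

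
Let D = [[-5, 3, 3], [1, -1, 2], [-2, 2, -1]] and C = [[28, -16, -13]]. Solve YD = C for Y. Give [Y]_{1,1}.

D is on the right of Y, so right-multiply by D⁻¹: Y = CD⁻¹.
det D = 6, so D⁻¹ = [[-1/2, 3/2, 3/2], [-1/2, 11/6, 13/6], [0, 2/3, 1/3]].
Y = CD⁻¹ = [[28, -16, -13]] · [[-1/2, 3/2, 3/2], [-1/2, 11/6, 13/6], [0, 2/3, 1/3]] = [[-6, 4, 3]].

-6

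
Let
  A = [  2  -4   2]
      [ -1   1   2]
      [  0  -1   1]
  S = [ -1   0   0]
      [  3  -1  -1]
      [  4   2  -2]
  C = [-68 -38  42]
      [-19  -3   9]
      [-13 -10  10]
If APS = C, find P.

Left-multiply by A⁻¹ and right-multiply by S⁻¹: P = A⁻¹CS⁻¹.
A has determinant 4; A⁻¹ = [[3/4, 1/2, -5/2], [1/4, 1/2, -3/2], [1/4, 1/2, -1/2]].
det S = -4; the adjugate gives S⁻¹ = [[-1, 0, 0], [-1/2, -1/2, 1/4], [-5/2, -1/2, -1/4]].
A⁻¹C = [[-28, -5, 11], [-7, 4, 0], [-20, -6, 10]].
P = (A⁻¹C)S⁻¹ = [[3, -3, -4], [5, -2, 1], [-2, -2, -4]].

P = [[3, -3, -4], [5, -2, 1], [-2, -2, -4]]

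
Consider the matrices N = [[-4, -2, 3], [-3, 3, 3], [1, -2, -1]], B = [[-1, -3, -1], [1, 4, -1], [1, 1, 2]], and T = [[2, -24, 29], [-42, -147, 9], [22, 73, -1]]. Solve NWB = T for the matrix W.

Left-multiply by N⁻¹ and right-multiply by B⁻¹: W = N⁻¹TB⁻¹.
det N = -3, so N⁻¹ = [[-1, 8/3, 5], [0, -1/3, -1], [-1, 10/3, 6]].
det B = 3, so B⁻¹ = [[3, 5/3, 7/3], [-1, -1/3, -2/3], [-1, -2/3, -1/3]].
N⁻¹T = [[-4, -3, -10], [-8, -24, -2], [-10, -28, -5]].
W = (N⁻¹T)B⁻¹ = [[1, 1, -4], [2, -4, -2], [3, -4, -3]].

W = [[1, 1, -4], [2, -4, -2], [3, -4, -3]]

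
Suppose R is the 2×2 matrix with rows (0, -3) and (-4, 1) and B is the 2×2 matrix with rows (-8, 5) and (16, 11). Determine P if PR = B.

P = [[-1, 2], [-5, -4]]

Since R sits to the right of P, P = BR⁻¹.
det R = -12, so R⁻¹ = [[-1/12, -1/4], [-1/3, 0]].
P = BR⁻¹ = [[-8, 5], [16, 11]] · [[-1/12, -1/4], [-1/3, 0]] = [[-1, 2], [-5, -4]].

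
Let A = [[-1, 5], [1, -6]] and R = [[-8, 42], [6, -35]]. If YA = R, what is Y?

Y = [[6, -2], [-1, 5]]

A is on the right of Y, so right-multiply by A⁻¹: Y = RA⁻¹.
A has determinant 1; A⁻¹ = [[-6, -5], [-1, -1]].
Y = RA⁻¹ = [[-8, 42], [6, -35]] · [[-6, -5], [-1, -1]] = [[6, -2], [-1, 5]].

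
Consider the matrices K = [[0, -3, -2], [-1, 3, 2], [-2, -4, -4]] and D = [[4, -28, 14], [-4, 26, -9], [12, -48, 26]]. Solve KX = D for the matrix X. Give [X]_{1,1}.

0

Left-multiplying both sides by K⁻¹ gives X = K⁻¹D.
K has determinant 4; K⁻¹ = [[-1, -1, 0], [-2, -1, 1/2], [5/2, 3/2, -3/4]].
X = K⁻¹D = [[-1, -1, 0], [-2, -1, 1/2], [5/2, 3/2, -3/4]] · [[4, -28, 14], [-4, 26, -9], [12, -48, 26]] = [[0, 2, -5], [2, 6, -6], [-5, 5, 2]].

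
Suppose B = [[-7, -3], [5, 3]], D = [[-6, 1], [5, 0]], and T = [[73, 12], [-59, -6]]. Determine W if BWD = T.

W = [[-3, -5], [3, 2]]

Left-multiply by B⁻¹ and right-multiply by D⁻¹: W = B⁻¹TD⁻¹.
B has determinant -6; B⁻¹ = [[-1/2, -1/2], [5/6, 7/6]].
D has determinant -5; D⁻¹ = [[0, 1/5], [1, 6/5]].
B⁻¹T = [[-7, -3], [-8, 3]].
W = (B⁻¹T)D⁻¹ = [[-3, -5], [3, 2]].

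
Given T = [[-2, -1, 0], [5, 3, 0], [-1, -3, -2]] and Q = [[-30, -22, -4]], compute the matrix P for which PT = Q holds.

P = [[4, -4, 2]]

T is on the right of P, so right-multiply by T⁻¹: P = QT⁻¹.
det T = 2; the adjugate gives T⁻¹ = [[-3, -1, 0], [5, 2, 0], [-6, -5/2, -1/2]].
P = QT⁻¹ = [[-30, -22, -4]] · [[-3, -1, 0], [5, 2, 0], [-6, -5/2, -1/2]] = [[4, -4, 2]].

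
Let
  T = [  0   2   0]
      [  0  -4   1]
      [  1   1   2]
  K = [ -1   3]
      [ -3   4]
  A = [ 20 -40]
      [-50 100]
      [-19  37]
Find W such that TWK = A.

W = [[3, 2], [-4, -2], [4, 2]]

W = T⁻¹AK⁻¹ (apply T⁻¹ on the left and K⁻¹ on the right).
det T = 2, so T⁻¹ = [[-9/2, -2, 1], [1/2, 0, 0], [2, 1, 0]].
det K = 5, so K⁻¹ = [[4/5, -3/5], [3/5, -1/5]].
T⁻¹A = [[-9, 17], [10, -20], [-10, 20]].
W = (T⁻¹A)K⁻¹ = [[3, 2], [-4, -2], [4, 2]].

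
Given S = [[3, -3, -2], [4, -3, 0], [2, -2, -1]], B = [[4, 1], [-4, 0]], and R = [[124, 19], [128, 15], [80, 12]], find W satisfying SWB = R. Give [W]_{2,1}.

Isolating W: multiply by S⁻¹ from the left and B⁻¹ from the right, so W = S⁻¹RB⁻¹.
det S = 1, so S⁻¹ = [[3, 1, -6], [4, 1, -8], [-2, 0, 3]].
det B = 4, so B⁻¹ = [[0, -1/4], [1, 1]].
S⁻¹R = [[20, 0], [-16, -5], [-8, -2]].
W = (S⁻¹R)B⁻¹ = [[0, -5], [-5, -1], [-2, 0]].

-5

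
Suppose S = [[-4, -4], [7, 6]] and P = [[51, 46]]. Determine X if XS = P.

S is on the right of X, so right-multiply by S⁻¹: X = PS⁻¹.
det S = 4, so S⁻¹ = [[3/2, 1], [-7/4, -1]].
X = PS⁻¹ = [[51, 46]] · [[3/2, 1], [-7/4, -1]] = [[-4, 5]].

X = [[-4, 5]]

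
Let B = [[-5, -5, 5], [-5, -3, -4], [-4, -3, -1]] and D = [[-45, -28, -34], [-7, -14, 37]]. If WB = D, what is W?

Right-multiplying both sides by B⁻¹ gives W = DB⁻¹.
det B = 5; the adjugate gives B⁻¹ = [[-9/5, -4, 7], [11/5, 5, -9], [3/5, 1, -2]].
W = DB⁻¹ = [[-45, -28, -34], [-7, -14, 37]] · [[-9/5, -4, 7], [11/5, 5, -9], [3/5, 1, -2]] = [[-1, 6, 5], [4, -5, 3]].

W = [[-1, 6, 5], [4, -5, 3]]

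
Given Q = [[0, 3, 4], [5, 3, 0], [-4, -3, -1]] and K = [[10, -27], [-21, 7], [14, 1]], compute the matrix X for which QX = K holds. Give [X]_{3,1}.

Q is on the left of X, so left-multiply by Q⁻¹: X = Q⁻¹K.
Q has determinant 3; Q⁻¹ = [[-1, -3, -4], [5/3, 16/3, 20/3], [-1, -4, -5]].
X = Q⁻¹K = [[-1, -3, -4], [5/3, 16/3, 20/3], [-1, -4, -5]] · [[10, -27], [-21, 7], [14, 1]] = [[-3, 2], [-2, -1], [4, -6]].

4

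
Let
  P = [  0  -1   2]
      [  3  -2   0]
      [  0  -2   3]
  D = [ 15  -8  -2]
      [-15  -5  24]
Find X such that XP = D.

P is on the right of X, so right-multiply by P⁻¹: X = DP⁻¹.
det P = -3, so P⁻¹ = [[2, 1/3, -4/3], [3, 0, -2], [2, 0, -1]].
X = DP⁻¹ = [[15, -8, -2], [-15, -5, 24]] · [[2, 1/3, -4/3], [3, 0, -2], [2, 0, -1]] = [[2, 5, -2], [3, -5, 6]].

X = [[2, 5, -2], [3, -5, 6]]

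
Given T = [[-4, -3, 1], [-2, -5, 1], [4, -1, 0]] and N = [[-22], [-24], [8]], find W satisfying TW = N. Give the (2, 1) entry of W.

4

T is on the left of W, so left-multiply by T⁻¹: W = T⁻¹N.
T has determinant 6; T⁻¹ = [[1/6, -1/6, 1/3], [2/3, -2/3, 1/3], [11/3, -8/3, 7/3]].
W = T⁻¹N = [[1/6, -1/6, 1/3], [2/3, -2/3, 1/3], [11/3, -8/3, 7/3]] · [[-22], [-24], [8]] = [[3], [4], [2]].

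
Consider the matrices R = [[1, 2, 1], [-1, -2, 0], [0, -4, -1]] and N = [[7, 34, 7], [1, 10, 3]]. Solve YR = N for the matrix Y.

Y = [[2, -5, -5], [1, 0, -2]]

Right-multiplying both sides by R⁻¹ gives Y = NR⁻¹.
R has determinant 4; R⁻¹ = [[1/2, -1/2, 1/2], [-1/4, -1/4, -1/4], [1, 1, 0]].
Y = NR⁻¹ = [[7, 34, 7], [1, 10, 3]] · [[1/2, -1/2, 1/2], [-1/4, -1/4, -1/4], [1, 1, 0]] = [[2, -5, -5], [1, 0, -2]].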